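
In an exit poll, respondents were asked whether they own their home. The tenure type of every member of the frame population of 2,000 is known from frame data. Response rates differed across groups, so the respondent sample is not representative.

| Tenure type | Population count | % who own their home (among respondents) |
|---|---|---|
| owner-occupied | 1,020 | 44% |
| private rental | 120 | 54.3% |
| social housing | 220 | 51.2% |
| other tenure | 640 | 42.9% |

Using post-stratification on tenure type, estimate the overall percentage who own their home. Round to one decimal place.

45.1%

Post-stratification weights by population share, not respondent share:
  owner-occupied: (1,020/2,000) × 44 = 22.44
  private rental: (120/2,000) × 54.3 = 3.258
  social housing: (220/2,000) × 51.2 = 5.632
  other tenure: (640/2,000) × 42.9 = 13.728
Post-stratified estimate = 45.058 → 45.1%.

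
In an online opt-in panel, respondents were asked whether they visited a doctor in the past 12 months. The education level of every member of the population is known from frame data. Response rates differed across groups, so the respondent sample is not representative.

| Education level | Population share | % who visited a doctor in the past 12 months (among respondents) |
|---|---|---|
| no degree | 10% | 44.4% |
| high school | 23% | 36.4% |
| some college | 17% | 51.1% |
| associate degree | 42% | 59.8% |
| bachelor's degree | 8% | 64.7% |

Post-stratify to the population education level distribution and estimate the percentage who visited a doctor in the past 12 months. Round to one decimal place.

51.8%

Reweight to the known education level distribution:
  no degree: 0.1 × 44.4 = 4.44
  high school: 0.23 × 36.4 = 8.372
  some college: 0.17 × 51.1 = 8.687
  associate degree: 0.42 × 59.8 = 25.116
  bachelor's degree: 0.08 × 64.7 = 5.176
Post-stratified estimate = 51.791 → 51.8%.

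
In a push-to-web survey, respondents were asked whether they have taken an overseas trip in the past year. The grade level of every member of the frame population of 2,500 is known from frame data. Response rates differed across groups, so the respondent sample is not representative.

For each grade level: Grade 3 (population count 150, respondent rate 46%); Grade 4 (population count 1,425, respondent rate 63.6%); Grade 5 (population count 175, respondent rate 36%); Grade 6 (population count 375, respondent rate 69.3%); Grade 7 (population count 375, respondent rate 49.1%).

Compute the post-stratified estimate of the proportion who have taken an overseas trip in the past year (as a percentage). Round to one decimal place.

Reweight to the known grade level distribution:
  Grade 3: (150/2,500) × 46 = 2.76
  Grade 4: (1,425/2,500) × 63.6 = 36.252
  Grade 5: (175/2,500) × 36 = 2.52
  Grade 6: (375/2,500) × 69.3 = 10.395
  Grade 7: (375/2,500) × 49.1 = 7.365
Post-stratified estimate = 59.292 → 59.3%.

59.3%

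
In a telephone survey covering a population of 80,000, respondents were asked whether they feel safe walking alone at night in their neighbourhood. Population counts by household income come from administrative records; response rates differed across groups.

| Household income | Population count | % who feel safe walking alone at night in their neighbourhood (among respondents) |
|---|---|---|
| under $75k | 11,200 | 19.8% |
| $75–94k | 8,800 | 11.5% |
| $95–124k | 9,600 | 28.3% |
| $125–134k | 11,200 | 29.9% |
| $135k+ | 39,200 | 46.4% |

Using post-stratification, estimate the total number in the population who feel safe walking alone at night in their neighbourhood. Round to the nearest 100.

Apply each group's respondent rate to its population count:
  under $75k: 11,200 × 19.8% = 2217.6
  $75–94k: 8,800 × 11.5% = 1012
  $95–124k: 9,600 × 28.3% = 2716.8
  $125–134k: 11,200 × 29.9% = 3348.8
  $135k+: 39,200 × 46.4% = 18188.8
Estimated total = 27,484 → 27,500.

27,500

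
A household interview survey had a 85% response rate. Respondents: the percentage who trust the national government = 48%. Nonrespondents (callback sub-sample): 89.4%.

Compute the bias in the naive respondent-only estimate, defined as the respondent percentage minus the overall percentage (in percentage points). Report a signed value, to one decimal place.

-6.2 percentage points

Nonresponse fraction = 1 − 0.85 = 0.15.
Bias = (nonresponse fraction) × (respondent percentage − nonrespondent percentage)
     = 0.15 × (48 − 89.4) = 0.15 × -41.4 = -6.21.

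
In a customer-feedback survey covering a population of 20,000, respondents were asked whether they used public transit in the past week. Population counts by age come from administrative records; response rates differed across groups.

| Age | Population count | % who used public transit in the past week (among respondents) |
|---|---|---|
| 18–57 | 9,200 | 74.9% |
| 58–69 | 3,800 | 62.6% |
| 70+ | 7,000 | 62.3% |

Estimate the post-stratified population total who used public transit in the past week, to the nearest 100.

Estimated count per cell = population count × respondent percentage:
  18–57: 9,200 × 74.9% = 6890.8
  58–69: 3,800 × 62.6% = 2378.8
  70+: 7,000 × 62.3% = 4361
Estimated total = 13630.6 → 13,600.

13,600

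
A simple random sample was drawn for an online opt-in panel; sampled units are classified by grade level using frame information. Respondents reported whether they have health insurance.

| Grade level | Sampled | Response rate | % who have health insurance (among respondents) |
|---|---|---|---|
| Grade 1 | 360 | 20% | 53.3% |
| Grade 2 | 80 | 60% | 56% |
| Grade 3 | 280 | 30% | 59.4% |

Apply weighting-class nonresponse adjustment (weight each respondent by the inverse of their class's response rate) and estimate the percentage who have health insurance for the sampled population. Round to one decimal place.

56.0%

Weighting each respondent by the inverse class response rate inflates each class back to its sampled size, so the class weight is n_sampled:
  Grade 1: 360 × 53.3 = 19,188
  Grade 2: 80 × 56 = 4480
  Grade 3: 280 × 59.4 = 16,632
Adjusted estimate = 40,300 / 720 = 55.9722 → 56.0%.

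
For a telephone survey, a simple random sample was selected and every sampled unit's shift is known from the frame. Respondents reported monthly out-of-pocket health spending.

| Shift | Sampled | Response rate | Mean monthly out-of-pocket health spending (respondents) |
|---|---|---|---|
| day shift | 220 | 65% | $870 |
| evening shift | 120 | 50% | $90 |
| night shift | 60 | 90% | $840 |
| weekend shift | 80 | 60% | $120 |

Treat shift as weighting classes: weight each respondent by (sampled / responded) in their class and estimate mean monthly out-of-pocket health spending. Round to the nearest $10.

Inverse-response-rate weighting restores each class to its sampled count, so class totals weight by n_sampled:
  day shift: 220 × 870 = 191,400
  evening shift: 120 × 90 = 10,800
  night shift: 60 × 840 = 50,400
  weekend shift: 80 × 120 = 9600
Adjusted estimate = 262,200 / 480 = 546.25 → $550.

$550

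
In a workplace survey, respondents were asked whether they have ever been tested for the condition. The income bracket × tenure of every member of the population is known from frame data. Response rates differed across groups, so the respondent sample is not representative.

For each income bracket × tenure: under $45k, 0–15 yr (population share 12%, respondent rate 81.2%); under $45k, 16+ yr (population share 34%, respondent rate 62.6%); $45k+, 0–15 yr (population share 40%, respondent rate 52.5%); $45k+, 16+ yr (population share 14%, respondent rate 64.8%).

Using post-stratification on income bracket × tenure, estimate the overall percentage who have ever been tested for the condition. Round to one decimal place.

61.1%

Reweight to the known income bracket × tenure distribution:
  under $45k, 0–15 yr: 0.12 × 81.2 = 9.744
  under $45k, 16+ yr: 0.34 × 62.6 = 21.284
  $45k+, 0–15 yr: 0.4 × 52.5 = 21
  $45k+, 16+ yr: 0.14 × 64.8 = 9.072
Post-stratified estimate = 61.1 → 61.1%.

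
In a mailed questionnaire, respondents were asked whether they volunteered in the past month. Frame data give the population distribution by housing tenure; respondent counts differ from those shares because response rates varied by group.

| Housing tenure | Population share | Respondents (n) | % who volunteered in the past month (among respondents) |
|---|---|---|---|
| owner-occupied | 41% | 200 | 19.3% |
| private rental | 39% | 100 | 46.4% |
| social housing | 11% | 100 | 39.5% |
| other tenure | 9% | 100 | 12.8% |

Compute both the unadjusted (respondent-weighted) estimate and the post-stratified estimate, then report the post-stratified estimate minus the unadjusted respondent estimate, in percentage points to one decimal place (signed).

+4.0 percentage points

Naive respondent-only estimate (weights = respondent counts):
  (200/500)×19.3 + (100/500)×46.4 + (100/500)×39.5 + (100/500)×12.8 = 27.46%
Post-stratifying to population shares instead:
  0.41×19.3 + 0.39×46.4 + 0.11×39.5 + 0.09×12.8 = 31.506%
Difference = 31.506 − 27.46 = 4.046 pp.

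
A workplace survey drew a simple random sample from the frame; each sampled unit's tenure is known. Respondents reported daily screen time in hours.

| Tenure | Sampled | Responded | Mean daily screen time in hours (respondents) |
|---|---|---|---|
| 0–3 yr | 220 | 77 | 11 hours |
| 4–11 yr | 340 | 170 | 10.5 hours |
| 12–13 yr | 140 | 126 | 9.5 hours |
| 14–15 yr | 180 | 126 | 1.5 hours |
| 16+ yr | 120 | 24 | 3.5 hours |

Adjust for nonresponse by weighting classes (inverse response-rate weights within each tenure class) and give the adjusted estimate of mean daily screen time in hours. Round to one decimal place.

8.0

Response rates by class: 0–3 yr 77/220 = 35%, 4–11 yr 170/340 = 50%, 12–13 yr 126/140 = 90%, 14–15 yr 126/180 = 70%, 16+ yr 24/120 = 20%.
Each respondent's weight = sampled/responded in their class; summing within a class gives n_sampled, so:
  0–3 yr: 220 × 11 = 2420
  4–11 yr: 340 × 10.5 = 3570
  12–13 yr: 140 × 9.5 = 1330
  14–15 yr: 180 × 1.5 = 270
  16+ yr: 120 × 3.5 = 420
Adjusted estimate = 8010 / 1,000 = 8.01 → 8.0.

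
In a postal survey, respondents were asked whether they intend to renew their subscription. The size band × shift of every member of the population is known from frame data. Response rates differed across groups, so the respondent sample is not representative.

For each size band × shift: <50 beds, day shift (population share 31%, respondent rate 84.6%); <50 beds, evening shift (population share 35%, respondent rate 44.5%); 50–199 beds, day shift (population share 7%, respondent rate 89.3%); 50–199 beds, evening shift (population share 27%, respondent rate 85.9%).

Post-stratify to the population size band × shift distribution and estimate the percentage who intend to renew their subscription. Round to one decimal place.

71.2%

Weight each group's respondent value by its population share:
  <50 beds, day shift: 0.31 × 84.6 = 26.226
  <50 beds, evening shift: 0.35 × 44.5 = 15.575
  50–199 beds, day shift: 0.07 × 89.3 = 6.251
  50–199 beds, evening shift: 0.27 × 85.9 = 23.193
Post-stratified estimate = 71.245 → 71.2%.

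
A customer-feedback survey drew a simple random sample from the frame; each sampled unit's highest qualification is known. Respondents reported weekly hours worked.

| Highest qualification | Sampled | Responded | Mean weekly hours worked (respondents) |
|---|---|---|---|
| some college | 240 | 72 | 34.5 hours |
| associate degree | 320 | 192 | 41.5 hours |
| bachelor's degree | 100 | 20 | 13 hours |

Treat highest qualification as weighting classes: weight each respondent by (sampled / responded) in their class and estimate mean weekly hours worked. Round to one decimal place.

34.6

Response rates by class: some college 72/240 = 30%, associate degree 192/320 = 60%, bachelor's degree 20/100 = 20%.
Inverse-response-rate weighting restores each class to its sampled count, so class totals weight by n_sampled:
  some college: 240 × 34.5 = 8280
  associate degree: 320 × 41.5 = 13,280
  bachelor's degree: 100 × 13 = 1300
Adjusted estimate = 22,860 / 660 = 34.6364 → 34.6.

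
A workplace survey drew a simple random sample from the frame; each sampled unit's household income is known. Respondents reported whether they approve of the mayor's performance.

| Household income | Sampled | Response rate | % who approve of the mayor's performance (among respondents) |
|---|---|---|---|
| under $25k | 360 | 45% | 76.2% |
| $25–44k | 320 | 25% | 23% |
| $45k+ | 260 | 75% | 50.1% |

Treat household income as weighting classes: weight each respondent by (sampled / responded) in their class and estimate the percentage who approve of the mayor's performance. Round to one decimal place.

50.9%

Each respondent's weight = sampled/responded in their class; summing within a class gives n_sampled, so:
  under $25k: 360 × 76.2 = 27,432
  $25–44k: 320 × 23 = 7360
  $45k+: 260 × 50.1 = 13,026
Adjusted estimate = 47,818 / 940 = 50.8702 → 50.9%.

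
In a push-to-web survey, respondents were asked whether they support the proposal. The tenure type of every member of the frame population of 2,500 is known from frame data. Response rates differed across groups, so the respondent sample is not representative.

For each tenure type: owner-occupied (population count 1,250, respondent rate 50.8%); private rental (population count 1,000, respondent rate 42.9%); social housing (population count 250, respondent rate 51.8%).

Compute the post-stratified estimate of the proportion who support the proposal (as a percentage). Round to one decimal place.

Post-stratification weights by population share, not respondent share:
  owner-occupied: (1,250/2,500) × 50.8 = 25.4
  private rental: (1,000/2,500) × 42.9 = 17.16
  social housing: (250/2,500) × 51.8 = 5.18
Post-stratified estimate = 47.74 → 47.7%.

47.7%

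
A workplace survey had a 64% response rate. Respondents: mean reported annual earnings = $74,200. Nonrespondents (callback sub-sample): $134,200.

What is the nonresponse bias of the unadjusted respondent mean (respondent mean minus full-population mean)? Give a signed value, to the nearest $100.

-$21,600

Nonresponse fraction = 1 − 0.64 = 0.36.
Bias = (nonresponse fraction) × (respondent mean − nonrespondent mean)
     = 0.36 × (74,200 − 134,200) = 0.36 × -60,000 = -21,600.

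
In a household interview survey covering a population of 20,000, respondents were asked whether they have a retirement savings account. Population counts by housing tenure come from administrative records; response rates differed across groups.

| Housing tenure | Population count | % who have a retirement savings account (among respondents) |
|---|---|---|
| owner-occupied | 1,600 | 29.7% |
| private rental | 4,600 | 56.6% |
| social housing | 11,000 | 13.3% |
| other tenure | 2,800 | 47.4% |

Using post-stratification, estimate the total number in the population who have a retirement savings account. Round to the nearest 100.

Estimated count per cell = population count × respondent percentage:
  owner-occupied: 1,600 × 29.7% = 475.2
  private rental: 4,600 × 56.6% = 2603.6
  social housing: 11,000 × 13.3% = 1463
  other tenure: 2,800 × 47.4% = 1327.2
Estimated total = 5869 → 5,900.

5,900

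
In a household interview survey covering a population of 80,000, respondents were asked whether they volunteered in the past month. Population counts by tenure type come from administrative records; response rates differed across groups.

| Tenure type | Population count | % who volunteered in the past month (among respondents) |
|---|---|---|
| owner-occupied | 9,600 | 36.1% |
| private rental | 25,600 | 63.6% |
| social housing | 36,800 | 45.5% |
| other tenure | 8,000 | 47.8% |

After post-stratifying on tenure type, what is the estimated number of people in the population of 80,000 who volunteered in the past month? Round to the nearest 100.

40,300

Estimated count per cell = population count × respondent percentage:
  owner-occupied: 9,600 × 36.1% = 3465.6
  private rental: 25,600 × 63.6% = 16281.6
  social housing: 36,800 × 45.5% = 16,744
  other tenure: 8,000 × 47.8% = 3824
Estimated total = 40315.2 → 40,300.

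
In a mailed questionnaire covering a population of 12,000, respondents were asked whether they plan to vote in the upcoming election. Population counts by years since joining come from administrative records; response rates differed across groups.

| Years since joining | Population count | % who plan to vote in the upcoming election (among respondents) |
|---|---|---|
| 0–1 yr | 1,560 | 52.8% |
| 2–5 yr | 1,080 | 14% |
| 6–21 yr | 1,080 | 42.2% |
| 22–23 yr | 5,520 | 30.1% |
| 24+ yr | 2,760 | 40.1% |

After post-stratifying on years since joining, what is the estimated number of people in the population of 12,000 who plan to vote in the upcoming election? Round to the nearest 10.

4,200

Apply each group's respondent rate to its population count:
  0–1 yr: 1,560 × 52.8% = 823.68
  2–5 yr: 1,080 × 14% = 151.2
  6–21 yr: 1,080 × 42.2% = 455.76
  22–23 yr: 5,520 × 30.1% = 1661.52
  24+ yr: 2,760 × 40.1% = 1106.76
Estimated total = 4198.92 → 4,200.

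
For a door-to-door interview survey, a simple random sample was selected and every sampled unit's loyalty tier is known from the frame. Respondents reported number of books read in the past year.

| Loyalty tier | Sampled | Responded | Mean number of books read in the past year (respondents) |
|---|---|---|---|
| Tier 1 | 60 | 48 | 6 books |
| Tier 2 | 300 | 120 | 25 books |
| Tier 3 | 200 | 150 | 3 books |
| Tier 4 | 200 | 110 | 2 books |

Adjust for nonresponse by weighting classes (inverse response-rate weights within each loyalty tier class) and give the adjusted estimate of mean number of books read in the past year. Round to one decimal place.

Response rates by class: Tier 1 48/60 = 80%, Tier 2 120/300 = 40%, Tier 3 150/200 = 75%, Tier 4 110/200 = 55%.
Each respondent's weight = sampled/responded in their class; summing within a class gives n_sampled, so:
  Tier 1: 60 × 6 = 360
  Tier 2: 300 × 25 = 7500
  Tier 3: 200 × 3 = 600
  Tier 4: 200 × 2 = 400
Adjusted estimate = 8860 / 760 = 11.6579 → 11.7.

11.7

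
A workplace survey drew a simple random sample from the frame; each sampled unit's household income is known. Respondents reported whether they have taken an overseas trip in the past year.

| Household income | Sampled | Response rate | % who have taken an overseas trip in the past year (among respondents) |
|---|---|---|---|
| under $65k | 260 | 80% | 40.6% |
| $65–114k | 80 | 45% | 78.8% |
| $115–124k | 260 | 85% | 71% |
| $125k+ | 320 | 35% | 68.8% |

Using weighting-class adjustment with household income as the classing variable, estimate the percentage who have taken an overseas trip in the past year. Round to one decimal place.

Weighting each respondent by the inverse class response rate inflates each class back to its sampled size, so the class weight is n_sampled:
  under $65k: 260 × 40.6 = 10,556
  $65–114k: 80 × 78.8 = 6304
  $115–124k: 260 × 71 = 18,460
  $125k+: 320 × 68.8 = 22,016
Adjusted estimate = 57,336 / 920 = 62.3217 → 62.3%.

62.3%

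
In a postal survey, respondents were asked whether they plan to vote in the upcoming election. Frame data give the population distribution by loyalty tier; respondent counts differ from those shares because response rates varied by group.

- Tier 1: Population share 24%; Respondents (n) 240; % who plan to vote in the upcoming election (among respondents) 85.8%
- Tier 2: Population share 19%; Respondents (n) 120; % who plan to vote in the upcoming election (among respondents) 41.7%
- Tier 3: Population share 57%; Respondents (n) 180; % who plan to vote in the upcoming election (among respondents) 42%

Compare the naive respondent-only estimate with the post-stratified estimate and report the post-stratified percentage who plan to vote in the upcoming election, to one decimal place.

52.5%

Without adjustment, the pooled respondent share is:
  (240/540)×85.8 + (120/540)×41.7 + (180/540)×42 = 61.4%
Reweighting by population loyalty tier shares:
  0.24×85.8 + 0.19×41.7 + 0.57×42 = 52.455%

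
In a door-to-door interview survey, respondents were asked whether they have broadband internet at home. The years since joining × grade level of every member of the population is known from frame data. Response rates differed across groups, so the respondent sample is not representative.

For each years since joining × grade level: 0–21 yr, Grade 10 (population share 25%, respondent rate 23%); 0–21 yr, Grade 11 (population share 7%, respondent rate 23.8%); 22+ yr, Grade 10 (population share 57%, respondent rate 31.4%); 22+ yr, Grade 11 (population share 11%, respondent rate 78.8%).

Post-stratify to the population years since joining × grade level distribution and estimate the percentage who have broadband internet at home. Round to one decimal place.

Weight each group's respondent value by its population share:
  0–21 yr, Grade 10: 0.25 × 23 = 5.75
  0–21 yr, Grade 11: 0.07 × 23.8 = 1.666
  22+ yr, Grade 10: 0.57 × 31.4 = 17.898
  22+ yr, Grade 11: 0.11 × 78.8 = 8.668
Post-stratified estimate = 33.982 → 34.0%.

34.0%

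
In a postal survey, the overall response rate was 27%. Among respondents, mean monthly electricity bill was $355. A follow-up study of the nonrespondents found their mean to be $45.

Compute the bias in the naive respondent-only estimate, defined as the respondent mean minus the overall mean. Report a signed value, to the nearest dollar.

+$226

Nonresponse fraction = 1 − 0.27 = 0.73.
Bias = (nonresponse fraction) × (respondent mean − nonrespondent mean)
     = 0.73 × (355 − 45) = 0.73 × 310 = 226.3.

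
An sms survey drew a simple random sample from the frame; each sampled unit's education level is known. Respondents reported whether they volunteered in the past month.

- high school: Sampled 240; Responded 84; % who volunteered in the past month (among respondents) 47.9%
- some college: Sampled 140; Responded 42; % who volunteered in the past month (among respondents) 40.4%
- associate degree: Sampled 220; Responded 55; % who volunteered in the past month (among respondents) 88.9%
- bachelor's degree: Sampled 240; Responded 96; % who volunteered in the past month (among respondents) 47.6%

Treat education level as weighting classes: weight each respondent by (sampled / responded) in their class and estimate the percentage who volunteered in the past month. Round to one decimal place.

57.3%

Class response rates: high school 84/240 = 35%, some college 42/140 = 30%, associate degree 55/220 = 25%, bachelor's degree 96/240 = 40%.
With weight = n_sampled/n_responded per class, the weighted class total is n_sampled:
  high school: 240 × 47.9 = 11,496
  some college: 140 × 40.4 = 5656
  associate degree: 220 × 88.9 = 19,558
  bachelor's degree: 240 × 47.6 = 11,424
Adjusted estimate = 48,134 / 840 = 57.3024 → 57.3%.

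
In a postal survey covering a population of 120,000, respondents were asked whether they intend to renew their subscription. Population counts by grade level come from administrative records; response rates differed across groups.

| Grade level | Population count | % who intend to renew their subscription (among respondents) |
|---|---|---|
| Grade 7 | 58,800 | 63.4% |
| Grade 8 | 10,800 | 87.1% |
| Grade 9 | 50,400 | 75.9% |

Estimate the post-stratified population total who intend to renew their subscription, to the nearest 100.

84,900

Estimated count per cell = population count × respondent percentage:
  Grade 7: 58,800 × 63.4% = 37279.2
  Grade 8: 10,800 × 87.1% = 9406.8
  Grade 9: 50,400 × 75.9% = 38253.6
Estimated total = 84939.6 → 84,900.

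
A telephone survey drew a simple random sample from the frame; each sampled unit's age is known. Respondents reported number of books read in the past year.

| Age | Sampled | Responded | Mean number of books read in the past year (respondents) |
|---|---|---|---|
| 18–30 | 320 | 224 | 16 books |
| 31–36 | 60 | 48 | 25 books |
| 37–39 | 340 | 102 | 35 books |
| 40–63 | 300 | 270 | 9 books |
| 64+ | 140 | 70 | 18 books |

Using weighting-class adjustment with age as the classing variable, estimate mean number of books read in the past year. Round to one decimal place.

Response rates by class: 18–30 224/320 = 70%, 31–36 48/60 = 80%, 37–39 102/340 = 30%, 40–63 270/300 = 90%, 64+ 70/140 = 50%.
Weighting each respondent by the inverse class response rate inflates each class back to its sampled size, so the class weight is n_sampled:
  18–30: 320 × 16 = 5120
  31–36: 60 × 25 = 1500
  37–39: 340 × 35 = 11,900
  40–63: 300 × 9 = 2700
  64+: 140 × 18 = 2520
Adjusted estimate = 23,740 / 1,160 = 20.4655 → 20.5.

20.5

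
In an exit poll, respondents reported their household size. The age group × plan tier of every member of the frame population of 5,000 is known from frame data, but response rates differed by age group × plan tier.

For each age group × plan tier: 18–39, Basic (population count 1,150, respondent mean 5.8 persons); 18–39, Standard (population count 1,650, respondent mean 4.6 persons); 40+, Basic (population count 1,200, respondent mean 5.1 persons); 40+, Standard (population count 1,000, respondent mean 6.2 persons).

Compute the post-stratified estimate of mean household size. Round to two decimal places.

Weight each group's respondent value by its population share:
  18–39, Basic: (1,150/5,000) × 5.8 = 1.334
  18–39, Standard: (1,650/5,000) × 4.6 = 1.518
  40+, Basic: (1,200/5,000) × 5.1 = 1.224
  40+, Standard: (1,000/5,000) × 6.2 = 1.24
Post-stratified estimate = 5.316 → 5.32.

5.32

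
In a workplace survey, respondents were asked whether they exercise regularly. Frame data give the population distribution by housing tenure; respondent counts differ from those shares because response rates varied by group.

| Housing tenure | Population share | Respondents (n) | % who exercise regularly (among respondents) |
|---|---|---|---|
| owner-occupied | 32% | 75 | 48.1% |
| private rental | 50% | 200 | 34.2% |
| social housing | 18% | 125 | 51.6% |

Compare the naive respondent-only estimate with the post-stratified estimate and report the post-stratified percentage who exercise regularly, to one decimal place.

41.8%

Unadjusted (pooled respondent) estimate weights by respondent counts:
  (75/400)×48.1 + (200/400)×34.2 + (125/400)×51.6 = 42.2437%
Reweighting by population housing tenure shares:
  0.32×48.1 + 0.5×34.2 + 0.18×51.6 = 41.78%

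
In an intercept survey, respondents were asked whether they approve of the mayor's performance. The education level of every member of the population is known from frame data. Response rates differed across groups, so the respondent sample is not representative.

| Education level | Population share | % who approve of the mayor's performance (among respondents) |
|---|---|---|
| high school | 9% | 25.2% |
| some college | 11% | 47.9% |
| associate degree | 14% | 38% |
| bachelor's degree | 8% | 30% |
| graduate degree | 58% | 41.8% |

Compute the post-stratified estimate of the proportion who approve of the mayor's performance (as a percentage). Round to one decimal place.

39.5%

Post-stratification weights by population share, not respondent share:
  high school: 0.09 × 25.2 = 2.268
  some college: 0.11 × 47.9 = 5.269
  associate degree: 0.14 × 38 = 5.32
  bachelor's degree: 0.08 × 30 = 2.4
  graduate degree: 0.58 × 41.8 = 24.244
Post-stratified estimate = 39.501 → 39.5%.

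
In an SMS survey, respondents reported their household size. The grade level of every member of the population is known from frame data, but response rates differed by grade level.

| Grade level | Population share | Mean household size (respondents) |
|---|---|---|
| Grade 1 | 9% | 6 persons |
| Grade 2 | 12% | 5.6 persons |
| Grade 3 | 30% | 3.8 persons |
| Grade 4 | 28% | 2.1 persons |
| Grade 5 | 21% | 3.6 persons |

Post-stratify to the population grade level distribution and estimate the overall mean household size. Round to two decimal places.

Reweight to the known grade level distribution:
  Grade 1: 0.09 × 6 = 0.54
  Grade 2: 0.12 × 5.6 = 0.672
  Grade 3: 0.3 × 3.8 = 1.14
  Grade 4: 0.28 × 2.1 = 0.588
  Grade 5: 0.21 × 3.6 = 0.756
Post-stratified estimate = 3.696 → 3.70.

3.70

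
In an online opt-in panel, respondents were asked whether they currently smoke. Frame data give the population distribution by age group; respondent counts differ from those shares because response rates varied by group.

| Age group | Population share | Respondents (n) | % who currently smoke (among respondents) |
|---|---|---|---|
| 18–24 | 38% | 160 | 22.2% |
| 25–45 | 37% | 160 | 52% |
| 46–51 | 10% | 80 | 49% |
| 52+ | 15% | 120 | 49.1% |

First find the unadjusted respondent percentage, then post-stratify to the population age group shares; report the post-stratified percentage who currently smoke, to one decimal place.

39.9%

Naive respondent-only estimate (weights = respondent counts):
  (160/520)×22.2 + (160/520)×52 + (80/520)×49 + (120/520)×49.1 = 41.7%
Post-stratifying to population shares instead:
  0.38×22.2 + 0.37×52 + 0.1×49 + 0.15×49.1 = 39.941%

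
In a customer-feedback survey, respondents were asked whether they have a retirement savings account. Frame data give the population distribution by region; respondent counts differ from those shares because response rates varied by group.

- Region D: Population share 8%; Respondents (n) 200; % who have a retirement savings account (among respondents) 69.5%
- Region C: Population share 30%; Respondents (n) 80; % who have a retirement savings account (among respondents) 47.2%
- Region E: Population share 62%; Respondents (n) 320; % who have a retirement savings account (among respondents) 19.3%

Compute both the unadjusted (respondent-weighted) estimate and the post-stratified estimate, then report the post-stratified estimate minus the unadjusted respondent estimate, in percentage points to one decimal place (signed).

Without adjustment, the pooled respondent share is:
  (200/600)×69.5 + (80/600)×47.2 + (320/600)×19.3 = 39.7533%
Reweighting by population region shares:
  0.08×69.5 + 0.3×47.2 + 0.62×19.3 = 31.686%
Difference = 31.686 − 39.7533 = -8.0673 pp.

-8.1 percentage points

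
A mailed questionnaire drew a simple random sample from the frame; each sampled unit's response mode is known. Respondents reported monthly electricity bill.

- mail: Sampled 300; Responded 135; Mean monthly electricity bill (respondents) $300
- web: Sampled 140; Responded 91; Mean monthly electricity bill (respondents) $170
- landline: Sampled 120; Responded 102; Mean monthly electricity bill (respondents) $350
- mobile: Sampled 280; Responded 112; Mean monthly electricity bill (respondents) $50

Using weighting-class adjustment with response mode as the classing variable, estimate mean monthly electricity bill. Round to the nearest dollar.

Class response rates: mail 135/300 = 45%, web 91/140 = 65%, landline 102/120 = 85%, mobile 112/280 = 40%.
Each respondent's weight = sampled/responded in their class; summing within a class gives n_sampled, so:
  mail: 300 × 300 = 90,000
  web: 140 × 170 = 23,800
  landline: 120 × 350 = 42,000
  mobile: 280 × 50 = 14,000
Adjusted estimate = 169,800 / 840 = 202.143 → $202.

$202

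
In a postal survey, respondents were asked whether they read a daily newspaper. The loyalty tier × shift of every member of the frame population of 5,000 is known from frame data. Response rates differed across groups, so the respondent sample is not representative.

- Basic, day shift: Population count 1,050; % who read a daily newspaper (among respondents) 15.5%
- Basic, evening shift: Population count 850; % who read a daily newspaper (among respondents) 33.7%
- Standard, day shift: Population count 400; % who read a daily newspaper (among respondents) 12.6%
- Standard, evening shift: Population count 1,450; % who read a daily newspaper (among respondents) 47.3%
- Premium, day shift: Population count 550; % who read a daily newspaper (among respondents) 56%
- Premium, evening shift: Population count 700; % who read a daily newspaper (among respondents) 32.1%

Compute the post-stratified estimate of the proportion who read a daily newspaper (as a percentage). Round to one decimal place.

34.4%

Weight each group's respondent value by its population share:
  Basic, day shift: (1,050/5,000) × 15.5 = 3.255
  Basic, evening shift: (850/5,000) × 33.7 = 5.729
  Standard, day shift: (400/5,000) × 12.6 = 1.008
  Standard, evening shift: (1,450/5,000) × 47.3 = 13.717
  Premium, day shift: (550/5,000) × 56 = 6.16
  Premium, evening shift: (700/5,000) × 32.1 = 4.494
Post-stratified estimate = 34.363 → 34.4%.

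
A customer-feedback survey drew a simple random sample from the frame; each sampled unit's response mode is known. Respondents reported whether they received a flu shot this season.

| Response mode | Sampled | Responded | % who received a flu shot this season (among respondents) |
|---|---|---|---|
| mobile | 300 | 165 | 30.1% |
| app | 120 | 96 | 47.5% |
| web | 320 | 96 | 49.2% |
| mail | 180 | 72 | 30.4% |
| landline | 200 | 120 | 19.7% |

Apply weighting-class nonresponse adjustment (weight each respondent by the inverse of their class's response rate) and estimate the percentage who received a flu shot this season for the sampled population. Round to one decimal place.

Response rates by class: mobile 165/300 = 55%, app 96/120 = 80%, web 96/320 = 30%, mail 72/180 = 40%, landline 120/200 = 60%.
Inverse-response-rate weighting restores each class to its sampled count, so class totals weight by n_sampled:
  mobile: 300 × 30.1 = 9030
  app: 120 × 47.5 = 5700
  web: 320 × 49.2 = 15,744
  mail: 180 × 30.4 = 5472
  landline: 200 × 19.7 = 3940
Adjusted estimate = 39,886 / 1,120 = 35.6125 → 35.6%.

35.6%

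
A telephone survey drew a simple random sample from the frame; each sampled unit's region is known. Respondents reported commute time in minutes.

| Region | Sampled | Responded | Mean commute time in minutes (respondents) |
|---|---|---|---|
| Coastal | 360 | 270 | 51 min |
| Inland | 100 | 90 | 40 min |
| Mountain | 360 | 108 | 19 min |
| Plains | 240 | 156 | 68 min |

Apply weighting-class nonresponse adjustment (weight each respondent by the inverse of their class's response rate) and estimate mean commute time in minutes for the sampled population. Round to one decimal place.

Response rates by class: Coastal 270/360 = 75%, Inland 90/100 = 90%, Mountain 108/360 = 30%, Plains 156/240 = 65%.
Each respondent's weight = sampled/responded in their class; summing within a class gives n_sampled, so:
  Coastal: 360 × 51 = 18,360
  Inland: 100 × 40 = 4000
  Mountain: 360 × 19 = 6840
  Plains: 240 × 68 = 16,320
Adjusted estimate = 45,520 / 1,060 = 42.9434 → 42.9.

42.9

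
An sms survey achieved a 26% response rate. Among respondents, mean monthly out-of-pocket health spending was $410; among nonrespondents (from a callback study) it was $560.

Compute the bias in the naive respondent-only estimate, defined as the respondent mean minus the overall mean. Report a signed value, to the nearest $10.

-$110

Nonresponse fraction = 1 − 0.26 = 0.74.
Bias = (nonresponse fraction) × (respondent mean − nonrespondent mean)
     = 0.74 × (410 − 560) = 0.74 × -150 = -111.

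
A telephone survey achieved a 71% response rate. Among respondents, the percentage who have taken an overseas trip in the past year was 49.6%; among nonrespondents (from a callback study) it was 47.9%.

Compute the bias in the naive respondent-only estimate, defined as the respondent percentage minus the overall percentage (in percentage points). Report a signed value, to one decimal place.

Nonresponse fraction = 1 − 0.71 = 0.29.
Bias = (nonresponse fraction) × (respondent percentage − nonrespondent percentage)
     = 0.29 × (49.6 − 47.9) = 0.29 × 1.7 = 0.493.

+0.5 percentage points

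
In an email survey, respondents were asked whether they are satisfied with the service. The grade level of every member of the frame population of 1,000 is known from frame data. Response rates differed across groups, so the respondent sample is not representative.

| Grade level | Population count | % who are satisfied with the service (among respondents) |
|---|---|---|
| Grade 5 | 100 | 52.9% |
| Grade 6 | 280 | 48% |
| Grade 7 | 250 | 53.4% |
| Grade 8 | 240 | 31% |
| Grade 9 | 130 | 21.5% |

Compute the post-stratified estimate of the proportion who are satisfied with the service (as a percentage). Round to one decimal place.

42.3%

Reweight to the known grade level distribution:
  Grade 5: (100/1,000) × 52.9 = 5.29
  Grade 6: (280/1,000) × 48 = 13.44
  Grade 7: (250/1,000) × 53.4 = 13.35
  Grade 8: (240/1,000) × 31 = 7.44
  Grade 9: (130/1,000) × 21.5 = 2.795
Post-stratified estimate = 42.315 → 42.3%.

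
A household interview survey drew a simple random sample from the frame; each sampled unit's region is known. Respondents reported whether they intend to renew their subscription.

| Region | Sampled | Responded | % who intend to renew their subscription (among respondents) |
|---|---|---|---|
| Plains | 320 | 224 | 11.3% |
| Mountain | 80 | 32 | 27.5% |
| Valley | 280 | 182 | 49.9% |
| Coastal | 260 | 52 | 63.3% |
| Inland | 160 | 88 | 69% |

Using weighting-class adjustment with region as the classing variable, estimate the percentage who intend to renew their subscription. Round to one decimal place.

43.0%

Class response rates: Plains 224/320 = 70%, Mountain 32/80 = 40%, Valley 182/280 = 65%, Coastal 52/260 = 20%, Inland 88/160 = 55%.
With weight = n_sampled/n_responded per class, the weighted class total is n_sampled:
  Plains: 320 × 11.3 = 3616
  Mountain: 80 × 27.5 = 2200
  Valley: 280 × 49.9 = 13,972
  Coastal: 260 × 63.3 = 16,458
  Inland: 160 × 69 = 11,040
Adjusted estimate = 47,286 / 1,100 = 42.9873 → 43.0%.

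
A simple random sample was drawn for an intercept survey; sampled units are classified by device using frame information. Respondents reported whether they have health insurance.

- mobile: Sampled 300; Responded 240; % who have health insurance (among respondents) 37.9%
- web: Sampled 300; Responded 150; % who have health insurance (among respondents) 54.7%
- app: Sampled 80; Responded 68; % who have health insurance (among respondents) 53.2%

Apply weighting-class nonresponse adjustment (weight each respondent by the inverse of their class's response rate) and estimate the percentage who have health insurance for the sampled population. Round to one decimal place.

47.1%

Class response rates: mobile 240/300 = 80%, web 150/300 = 50%, app 68/80 = 85%.
With weight = n_sampled/n_responded per class, the weighted class total is n_sampled:
  mobile: 300 × 37.9 = 11,370
  web: 300 × 54.7 = 16,410
  app: 80 × 53.2 = 4256
Adjusted estimate = 32,036 / 680 = 47.1118 → 47.1%.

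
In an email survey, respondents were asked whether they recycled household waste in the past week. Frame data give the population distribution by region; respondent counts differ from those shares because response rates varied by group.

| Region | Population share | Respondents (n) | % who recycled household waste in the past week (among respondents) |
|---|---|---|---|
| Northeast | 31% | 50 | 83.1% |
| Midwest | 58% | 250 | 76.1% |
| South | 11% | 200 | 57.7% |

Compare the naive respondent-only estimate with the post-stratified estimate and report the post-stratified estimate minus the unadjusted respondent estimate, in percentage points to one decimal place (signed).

Unadjusted (pooled respondent) estimate weights by respondent counts:
  (50/500)×83.1 + (250/500)×76.1 + (200/500)×57.7 = 69.44%
Post-stratified estimate weights by population shares:
  0.31×83.1 + 0.58×76.1 + 0.11×57.7 = 76.246%
Difference = 76.246 − 69.44 = 6.806 pp.

+6.8 percentage points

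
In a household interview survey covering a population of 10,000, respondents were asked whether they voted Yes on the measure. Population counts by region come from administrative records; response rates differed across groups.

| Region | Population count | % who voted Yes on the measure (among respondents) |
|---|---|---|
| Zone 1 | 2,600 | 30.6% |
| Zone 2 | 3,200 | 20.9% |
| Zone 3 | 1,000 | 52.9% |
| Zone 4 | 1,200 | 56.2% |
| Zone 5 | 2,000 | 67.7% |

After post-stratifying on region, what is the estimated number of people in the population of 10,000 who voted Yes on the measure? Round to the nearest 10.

4,020

Estimated count per cell = population count × respondent percentage:
  Zone 1: 2,600 × 30.6% = 795.6
  Zone 2: 3,200 × 20.9% = 668.8
  Zone 3: 1,000 × 52.9% = 529
  Zone 4: 1,200 × 56.2% = 674.4
  Zone 5: 2,000 × 67.7% = 1354
Estimated total = 4021.8 → 4,020.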